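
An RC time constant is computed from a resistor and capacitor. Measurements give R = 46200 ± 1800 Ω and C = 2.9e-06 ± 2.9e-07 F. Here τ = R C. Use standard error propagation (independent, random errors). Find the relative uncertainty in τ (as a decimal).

Products/powers → add relative errors in quadrature, weighted by exponent:
  (1·δR/R)² = (1×0.0390)² = 0.00152;  (1·δC/C)² = (1×0.100)² = 0.0100
δτ/τ = √(0.0115) = 0.107

0.107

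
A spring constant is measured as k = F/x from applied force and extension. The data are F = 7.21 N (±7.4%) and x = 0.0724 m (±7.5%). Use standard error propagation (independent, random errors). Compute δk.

For a monomial k ∝ F, x^-1, fractional errors add in quadrature:
  (1·δF/F)² = (1×0.0740)² = 0.00548;  (-1·δx/x)² = (-1×0.0750)² = 0.00562
δk/k = √(0.0111) = 0.105
k = 99.6 N/m, so δk = 0.105 × 99.6 = 10.5 N/m.

10.5 N/m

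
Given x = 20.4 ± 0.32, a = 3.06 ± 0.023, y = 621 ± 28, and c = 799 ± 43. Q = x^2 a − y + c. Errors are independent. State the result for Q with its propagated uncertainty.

Let p = x^2·a = 1270. δp/p = √((2·δx/x)² + (1·δa/a)²) = √(0.000984 + 5.65e-05) = 0.0323, so δp = 41.1.
Q = p − y + c: δQ = √(δp² + δy² + δc²) = √(1690 + 784 + 1850) = 65.7
Q = 1450.

1450 ± 65.7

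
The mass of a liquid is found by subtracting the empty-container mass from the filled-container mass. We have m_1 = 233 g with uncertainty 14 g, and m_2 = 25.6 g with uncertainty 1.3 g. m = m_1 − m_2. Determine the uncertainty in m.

Absolute uncertainties add in quadrature for a linear combination:
  (δm_1)² = 196;  (δm_2)² = 1.69
δm = √(198) = 14.1 g

14.1 g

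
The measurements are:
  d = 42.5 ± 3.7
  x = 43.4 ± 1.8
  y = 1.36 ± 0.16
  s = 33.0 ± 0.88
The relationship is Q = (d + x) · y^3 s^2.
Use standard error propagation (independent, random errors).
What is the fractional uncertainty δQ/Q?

Let u = d + x = 85.9. δu = √(δd² + δx²) = √(13.7 + 3.24) = 4.11, so δu/u = 0.0479.
Q is then a monomial in u, y, s:
δQ/Q = √((δu/u)² + (3·δy/y)² + (2·δs/s)²) = √(0.00229 + 0.125 + 0.00284) = 0.360

0.360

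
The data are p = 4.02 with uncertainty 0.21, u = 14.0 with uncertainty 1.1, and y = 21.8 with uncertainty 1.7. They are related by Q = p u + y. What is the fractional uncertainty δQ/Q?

0.0714

Let w = p·u = 56.3. δw/w = √((1·δp/p)² + (1·δu/u)²) = √(0.00273 + 0.00617) = 0.0944, so δw = 5.31.
Q = w + y: δQ = √(δw² + δy²) = √(28.2 + 2.89) = 5.58
Q = 78.1, so δQ/Q = 5.58/78.1 = 0.0714.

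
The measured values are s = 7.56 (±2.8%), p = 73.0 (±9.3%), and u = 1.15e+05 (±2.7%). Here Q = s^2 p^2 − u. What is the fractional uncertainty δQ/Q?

Let w = s^2·p^2 = 3.05e+05. δw/w = √((2·δs/s)² + (2·δp/p)²) = √(0.00314 + 0.0346) = 0.194, so δw = 59200.
Q = w − u: δQ = √(δw² + δu²) = √(3.5e+09 + 9.64e+06) = 59200
Q = 1.9e+05, so δQ/Q = 59200/1.9e+05 = 0.313.

0.313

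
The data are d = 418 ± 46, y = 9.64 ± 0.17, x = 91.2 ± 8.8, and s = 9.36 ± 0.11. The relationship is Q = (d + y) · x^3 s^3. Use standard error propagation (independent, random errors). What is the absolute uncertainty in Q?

Let u = d + y = 428. δu = √(δd² + δy²) = √(2120 + 0.0289) = 46.0, so δu/u = 0.108.
Q is then a monomial in u, x, s:
δQ/Q = √((δu/u)² + (3·δx/x)² + (3·δs/s)²) = √(0.0116 + 0.0838 + 0.00124) = 0.311
Q = 2.66e+11, so δQ = 0.311 × 2.66e+11 = 8.27e+10.

8.27e+10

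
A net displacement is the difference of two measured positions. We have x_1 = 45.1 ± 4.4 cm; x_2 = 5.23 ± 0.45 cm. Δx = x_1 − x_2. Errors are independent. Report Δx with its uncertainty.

39.9 ± 4.42 cm

Δx is a linear combination, so absolute uncertainties add in quadrature:
  (δx_1)² = 19.4;  (δx_2)² = 0.203
δΔx = √(19.6) = 4.42 cm
Δx = 39.9 cm.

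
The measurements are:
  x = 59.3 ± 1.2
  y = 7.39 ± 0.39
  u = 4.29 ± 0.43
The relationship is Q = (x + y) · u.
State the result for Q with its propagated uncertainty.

286 ± 29.2

Let w = x + y = 66.7. δw = √(δx² + δy²) = √(1.44 + 0.152) = 1.26, so δw/w = 0.0189.
Q is then a monomial in w, u:
δQ/Q = √((δw/w)² + (1·δu/u)²) = √(0.000358 + 0.0100) = 0.102
Q = 286, so δQ = 0.102 × 286 = 29.2.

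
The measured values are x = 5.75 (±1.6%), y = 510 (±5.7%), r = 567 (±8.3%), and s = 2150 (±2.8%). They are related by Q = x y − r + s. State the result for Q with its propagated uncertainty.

4520 ± 190

Let p = x·y = 2930. δp/p = √((1·δx/x)² + (1·δy/y)²) = √(0.000256 + 0.00325) = 0.0592, so δp = 174.
Q = p − r + s: δQ = √(δp² + δr² + δs²) = √(30100 + 2210 + 3620) = 190
Q = 4520.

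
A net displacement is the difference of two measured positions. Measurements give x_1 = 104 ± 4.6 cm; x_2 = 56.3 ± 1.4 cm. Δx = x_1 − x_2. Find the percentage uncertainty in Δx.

Absolute uncertainties add in quadrature for a linear combination:
  (δx_1)² = 21.2;  (δx_2)² = 1.96
δΔx = √(23.1) = 4.81 cm
Δx = 47.7 cm, so δΔx/Δx = 4.81/47.7 = 0.101.

10.1%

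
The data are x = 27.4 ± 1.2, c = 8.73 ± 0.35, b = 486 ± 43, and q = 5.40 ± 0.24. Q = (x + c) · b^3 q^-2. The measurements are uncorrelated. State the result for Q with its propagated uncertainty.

(1.42 ± 0.401) × 10^8

Let u = x + c = 36.1. δu = √(δx² + δc²) = √(1.44 + 0.122) = 1.25, so δu/u = 0.0346.
Q is then a monomial in u, b, q:
δQ/Q = √((δu/u)² + (3·δb/b)² + (-2·δq/q)²) = √(0.00120 + 0.0705 + 0.00790) = 0.282
Q = 1.42e+08, so δQ = 0.282 × 1.42e+08 = 4.01e+07.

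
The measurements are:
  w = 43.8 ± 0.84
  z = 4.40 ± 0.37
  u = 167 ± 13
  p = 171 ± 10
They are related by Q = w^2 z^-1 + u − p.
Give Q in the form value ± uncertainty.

432 ± 43.5

Let h = w^2·z^-1 = 436. δh/h = √((2·δw/w)² + (-1·δz/z)²) = √(0.00147 + 0.00707) = 0.0924, so δh = 40.3.
Q = h + u − p: δQ = √(δh² + δu² + δp²) = √(1620 + 169 + 100) = 43.5
Q = 432.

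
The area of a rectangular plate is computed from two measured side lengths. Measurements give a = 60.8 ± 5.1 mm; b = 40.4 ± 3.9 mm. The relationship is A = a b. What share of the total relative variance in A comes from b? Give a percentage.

(δA/A)² = (1·δa/a)² + (1·δb/b)²
  a term: (1×0.0839)² = 0.00704
  b term: (1×0.0965)² = 0.00932
Total = 0.0164. Share from b = 0.00932/0.0164 = 0.570.

57.0%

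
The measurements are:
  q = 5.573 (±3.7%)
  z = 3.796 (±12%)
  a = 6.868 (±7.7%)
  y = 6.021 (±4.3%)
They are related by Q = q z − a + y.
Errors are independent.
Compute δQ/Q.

0.134

Let p = q·z = 21.16. δp/p = √((1·δq/q)² + (1·δz/z)²) = √(0.00137 + 0.0144) = 0.126, so δp = 2.66.
Q = p − a + y: δQ = √(δp² + δa² + δy²) = √(7.06 + 0.280 + 0.0670) = 2.72
Q = 20.31, so δQ/Q = 2.72/20.31 = 0.134.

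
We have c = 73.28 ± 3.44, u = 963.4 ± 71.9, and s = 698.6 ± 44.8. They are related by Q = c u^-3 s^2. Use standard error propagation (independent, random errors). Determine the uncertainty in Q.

0.0105

Each factor contributes (exponent × relative error)² to (δQ/Q)²:
  (1·δc/c)² = (1×0.0469)² = 0.00220;  (-3·δu/u)² = (-3×0.0746)² = 0.0501;  (2·δs/s)² = (2×0.0641)² = 0.0164
δQ/Q = √(0.0688) = 0.262
Q = 0.04000, so δQ = 0.262 × 0.04000 = 0.0105.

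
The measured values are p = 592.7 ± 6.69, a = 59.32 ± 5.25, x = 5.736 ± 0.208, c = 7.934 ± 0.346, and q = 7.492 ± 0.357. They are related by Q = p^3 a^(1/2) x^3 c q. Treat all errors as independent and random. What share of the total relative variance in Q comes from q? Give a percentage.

11.9%

(δQ/Q)² = (3·δp/p)² + (½·δa/a)² + (3·δx/x)² + (1·δc/c)² + (1·δq/q)²
  p term: (3×0.0113)² = 0.00115
  a term: (0.5×0.0885)² = 0.00196
  x term: (3×0.0363)² = 0.0118
  c term: (1×0.0436)² = 0.00190
  q term: (1×0.0477)² = 0.00227
Total = 0.0191. Share from q = 0.00227/0.0191 = 0.119.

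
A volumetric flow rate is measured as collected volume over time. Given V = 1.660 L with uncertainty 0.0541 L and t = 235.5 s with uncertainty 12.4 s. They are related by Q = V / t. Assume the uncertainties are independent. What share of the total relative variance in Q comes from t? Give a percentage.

72.3%

(δQ/Q)² = (1·δV/V)² + (-1·δt/t)²
  V term: (1×0.0326)² = 0.00106
  t term: (-1×0.0527)² = 0.00277
Total = 0.00383. Share from t = 0.00277/0.00383 = 0.723.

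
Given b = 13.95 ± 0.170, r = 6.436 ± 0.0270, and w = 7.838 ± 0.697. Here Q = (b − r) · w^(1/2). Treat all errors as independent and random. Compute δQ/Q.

0.0500

Let u = b − r = 7.514. δu = √(δb² + δr²) = √(0.0289 + 0.000729) = 0.172, so δu/u = 0.0229.
Q is then a monomial in u, w:
δQ/Q = √((δu/u)² + (½·δw/w)²) = √(0.000525 + 0.00198) = 0.0500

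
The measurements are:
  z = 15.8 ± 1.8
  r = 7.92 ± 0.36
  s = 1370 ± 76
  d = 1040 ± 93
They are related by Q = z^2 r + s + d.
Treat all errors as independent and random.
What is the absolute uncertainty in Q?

Let p = z^2·r = 1980. δp/p = √((2·δz/z)² + (1·δr/r)²) = √(0.0519 + 0.00207) = 0.232, so δp = 459.
Q = p + s + d: δQ = √(δp² + δs² + δd²) = √(2.11e+05 + 5780 + 8650) = 475

475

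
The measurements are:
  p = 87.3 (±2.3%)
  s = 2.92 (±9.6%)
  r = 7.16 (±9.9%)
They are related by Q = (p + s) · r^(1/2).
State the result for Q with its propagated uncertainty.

Let u = p + s = 90.2. δu = √(δp² + δs²) = √(4.03 + 0.0786) = 2.03, so δu/u = 0.0225.
Q is then a monomial in u, r:
δQ/Q = √((δu/u)² + (½·δr/r)²) = √(0.000505 + 0.00245) = 0.0544
Q = 241, so δQ = 0.0544 × 241 = 13.1.

241 ± 13.1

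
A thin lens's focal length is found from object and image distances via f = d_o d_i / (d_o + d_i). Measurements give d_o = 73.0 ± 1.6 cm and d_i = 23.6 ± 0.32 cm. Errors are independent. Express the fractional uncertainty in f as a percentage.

1.16%

∂f/∂d_o = (d_i/(d_o+d_i))² = 0.0597;  ∂f/∂d_i = (d_o/(d_o+d_i))² = 0.571
δf = √((∂f/∂d_o · δd_o)² + (∂f/∂d_i · δd_i)²) = √(0.00912 + 0.0334) = 0.206 cm
f = 17.8 cm, so δf/f = 0.206/17.8 = 0.0116.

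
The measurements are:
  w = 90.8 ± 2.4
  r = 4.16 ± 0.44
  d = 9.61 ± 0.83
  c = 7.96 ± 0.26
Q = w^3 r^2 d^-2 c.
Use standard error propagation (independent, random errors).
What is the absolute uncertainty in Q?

Each factor contributes (exponent × relative error)² to (δQ/Q)²:
  (3·δw/w)² = (3×0.0264)² = 0.00629;  (2·δr/r)² = (2×0.106)² = 0.0447;  (-2·δd/d)² = (-2×0.0864)² = 0.0298;  (1·δc/c)² = (1×0.0327)² = 0.00107
δQ/Q = √(0.0819) = 0.286
Q = 1.12e+06, so δQ = 0.286 × 1.12e+06 = 3.2e+05.

3.2e+05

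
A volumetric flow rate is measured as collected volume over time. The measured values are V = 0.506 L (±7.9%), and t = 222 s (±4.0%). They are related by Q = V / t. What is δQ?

Relative error in a monomial: (δQ/Q)² = Σ (nᵢ · δxᵢ/xᵢ)².
  (1·δV/V)² = (1×0.0790)² = 0.00624;  (-1·δt/t)² = (-1×0.0400)² = 0.00160
δQ/Q = √(0.00784) = 0.0885
Q = 0.00228 L/s, so δQ = 0.0885 × 0.00228 = 0.000202 L/s.

0.000202 L/s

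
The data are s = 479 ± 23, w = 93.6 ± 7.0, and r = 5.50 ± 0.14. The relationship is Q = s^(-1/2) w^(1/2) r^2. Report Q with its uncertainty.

Since Q is a product/quotient, work with relative uncertainties:
  (−½·δs/s)² = (-0.5×0.0480)² = 0.000576;  (½·δw/w)² = (0.5×0.0748)² = 0.00140;  (2·δr/r)² = (2×0.0255)² = 0.00259
δQ/Q = √(0.00457) = 0.0676
Q = 13.4, so δQ = 0.0676 × 13.4 = 0.904.

13.4 ± 0.904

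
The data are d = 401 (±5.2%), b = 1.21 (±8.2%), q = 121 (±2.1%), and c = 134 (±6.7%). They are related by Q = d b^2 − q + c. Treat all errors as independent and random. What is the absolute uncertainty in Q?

101

Let p = d·b^2 = 587. δp/p = √((1·δd/d)² + (2·δb/b)²) = √(0.00270 + 0.0269) = 0.172, so δp = 101.
Q = p − q + c: δQ = √(δp² + δq² + δc²) = √(10200 + 6.46 + 80.6) = 101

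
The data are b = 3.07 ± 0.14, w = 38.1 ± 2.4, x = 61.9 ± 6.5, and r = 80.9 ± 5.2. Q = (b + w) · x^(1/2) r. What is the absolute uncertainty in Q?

2660

Let u = b + w = 41.2. δu = √(δb² + δw²) = √(0.0196 + 5.76) = 2.40, so δu/u = 0.0584.
Q is then a monomial in u, x, r:
δQ/Q = √((δu/u)² + (½·δx/x)² + (1·δr/r)²) = √(0.00341 + 0.00276 + 0.00413) = 0.101
Q = 26200, so δQ = 0.101 × 26200 = 2660.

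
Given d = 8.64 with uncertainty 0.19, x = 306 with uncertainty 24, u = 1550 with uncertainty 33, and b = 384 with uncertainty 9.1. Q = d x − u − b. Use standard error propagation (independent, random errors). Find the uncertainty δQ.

Let p = d·x = 2640. δp/p = √((1·δd/d)² + (1·δx/x)²) = √(0.000484 + 0.00615) = 0.0815, so δp = 215.
Q = p − u − b: δQ = √(δp² + δu² + δb²) = √(46400 + 1090 + 82.8) = 218

218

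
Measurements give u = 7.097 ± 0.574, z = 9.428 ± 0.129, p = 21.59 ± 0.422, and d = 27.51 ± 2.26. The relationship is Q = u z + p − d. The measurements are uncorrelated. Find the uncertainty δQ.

Let w = u·z = 66.91. δw/w = √((1·δu/u)² + (1·δz/z)²) = √(0.00654 + 0.000187) = 0.0820, so δw = 5.49.
Q = w + p − d: δQ = √(δw² + δp² + δd²) = √(30.1 + 0.178 + 5.11) = 5.95

5.95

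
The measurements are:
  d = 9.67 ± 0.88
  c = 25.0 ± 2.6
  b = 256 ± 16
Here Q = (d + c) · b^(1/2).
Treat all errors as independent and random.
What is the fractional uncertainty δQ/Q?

Let u = d + c = 34.7. δu = √(δd² + δc²) = √(0.774 + 6.76) = 2.74, so δu/u = 0.0792.
Q is then a monomial in u, b:
δQ/Q = √((δu/u)² + (½·δb/b)²) = √(0.00627 + 0.000977) = 0.0851

0.0851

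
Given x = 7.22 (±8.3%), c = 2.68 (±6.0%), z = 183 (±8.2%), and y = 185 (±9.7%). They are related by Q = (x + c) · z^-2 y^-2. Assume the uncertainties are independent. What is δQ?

2.26e-09

Let u = x + c = 9.90. δu = √(δx² + δc²) = √(0.359 + 0.0259) = 0.620, so δu/u = 0.0627.
Q is then a monomial in u, z, y:
δQ/Q = √((δu/u)² + (-2·δz/z)² + (-2·δy/y)²) = √(0.00393 + 0.0269 + 0.0376) = 0.262
Q = 8.64e-09, so δQ = 0.262 × 8.64e-09 = 2.26e-09.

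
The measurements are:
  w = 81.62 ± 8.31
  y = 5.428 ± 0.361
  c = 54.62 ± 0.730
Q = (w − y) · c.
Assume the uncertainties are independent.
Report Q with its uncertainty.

Let u = w − y = 76.19. δu = √(δw² + δy²) = √(69.1 + 0.130) = 8.32, so δu/u = 0.109.
Q is then a monomial in u, c:
δQ/Q = √((δu/u)² + (1·δc/c)²) = √(0.0119 + 0.000179) = 0.110
Q = 4162, so δQ = 0.110 × 4162 = 458.

4162 ± 458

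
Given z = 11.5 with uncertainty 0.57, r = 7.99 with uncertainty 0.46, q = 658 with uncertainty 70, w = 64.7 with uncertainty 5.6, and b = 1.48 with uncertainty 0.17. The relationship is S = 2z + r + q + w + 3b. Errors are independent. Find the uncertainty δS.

For a sum/difference, combine absolute errors in quadrature:
  (2·δz)² = 1.30;  (δr)² = 0.212;  (δq)² = 4900;  (δw)² = 31.4;  (3·δb)² = 0.260
δS = √(4930) = 70.2

70.2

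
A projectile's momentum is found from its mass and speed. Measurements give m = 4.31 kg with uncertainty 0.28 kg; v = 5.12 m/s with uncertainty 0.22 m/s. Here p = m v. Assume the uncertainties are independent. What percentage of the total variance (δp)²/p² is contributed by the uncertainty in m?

69.6%

(δp/p)² = (1·δm/m)² + (1·δv/v)²
  m term: (1×0.0650)² = 0.00422
  v term: (1×0.0430)² = 0.00185
Total = 0.00607. Share from m = 0.00422/0.00607 = 0.696.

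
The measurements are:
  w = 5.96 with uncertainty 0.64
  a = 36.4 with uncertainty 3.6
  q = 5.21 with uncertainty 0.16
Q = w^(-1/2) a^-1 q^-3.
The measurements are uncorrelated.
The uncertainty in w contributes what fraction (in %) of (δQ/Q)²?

(δQ/Q)² = (−½·δw/w)² + (-1·δa/a)² + (-3·δq/q)²
  w term: (-0.5×0.107)² = 0.00288
  a term: (-1×0.0989)² = 0.00978
  q term: (-3×0.0307)² = 0.00849
Total = 0.0212. Share from w = 0.00288/0.0212 = 0.136.

13.6%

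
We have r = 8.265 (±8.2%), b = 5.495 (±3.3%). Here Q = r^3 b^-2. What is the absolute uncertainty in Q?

4.76

Each factor contributes (exponent × relative error)² to (δQ/Q)²:
  (3·δr/r)² = (3×0.0820)² = 0.0605;  (-2·δb/b)² = (-2×0.0330)² = 0.00436
δQ/Q = √(0.0649) = 0.255
Q = 18.70, so δQ = 0.255 × 18.70 = 4.76.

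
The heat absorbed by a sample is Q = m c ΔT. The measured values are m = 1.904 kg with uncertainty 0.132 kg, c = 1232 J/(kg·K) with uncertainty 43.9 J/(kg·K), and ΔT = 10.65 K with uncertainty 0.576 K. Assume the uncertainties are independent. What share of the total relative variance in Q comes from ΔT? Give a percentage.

(δQ/Q)² = (1·δm/m)² + (1·δc/c)² + (1·δΔT/ΔT)²
  m term: (1×0.0693)² = 0.00481
  c term: (1×0.0356)² = 0.00127
  ΔT term: (1×0.0541)² = 0.00293
Total = 0.00900. Share from ΔT = 0.00293/0.00900 = 0.325.

32.5%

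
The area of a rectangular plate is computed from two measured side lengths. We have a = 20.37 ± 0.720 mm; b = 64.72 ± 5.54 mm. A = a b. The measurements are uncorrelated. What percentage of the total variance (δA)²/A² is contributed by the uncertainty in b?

85.4%

(δA/A)² = (1·δa/a)² + (1·δb/b)²
  a term: (1×0.0353)² = 0.00125
  b term: (1×0.0856)² = 0.00733
Total = 0.00858. Share from b = 0.00733/0.00858 = 0.854.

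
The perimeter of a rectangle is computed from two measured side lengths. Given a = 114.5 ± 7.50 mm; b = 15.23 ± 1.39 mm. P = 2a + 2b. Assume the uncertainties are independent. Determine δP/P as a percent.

5.88%

Absolute uncertainties add in quadrature for a linear combination:
  (2·δa)² = 225;  (2·δb)² = 7.73
δP = √(233) = 15.3 mm
P = 259.5 mm, so δP/P = 15.3/259.5 = 0.0588.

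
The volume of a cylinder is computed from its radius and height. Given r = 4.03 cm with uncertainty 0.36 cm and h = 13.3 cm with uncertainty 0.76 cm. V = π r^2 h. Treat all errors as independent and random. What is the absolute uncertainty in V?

Products/powers → add relative errors in quadrature, weighted by exponent:
  (2·δr/r)² = (2×0.0893)² = 0.0319;  (1·δh/h)² = (1×0.0571)² = 0.00327
δV/V = √(0.0352) = 0.188
V = 679 cm^3, so δV = 0.188 × 679 = 127 cm^3.

127 cm^3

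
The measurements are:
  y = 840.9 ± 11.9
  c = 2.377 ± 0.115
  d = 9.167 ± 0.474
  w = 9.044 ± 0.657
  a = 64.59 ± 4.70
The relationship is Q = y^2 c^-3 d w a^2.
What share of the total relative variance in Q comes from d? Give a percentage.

5.24%

(δQ/Q)² = (2·δy/y)² + (-3·δc/c)² + (1·δd/d)² + (1·δw/w)² + (2·δa/a)²
  y term: (2×0.0142)² = 0.000801
  c term: (-3×0.0484)² = 0.0211
  d term: (1×0.0517)² = 0.00267
  w term: (1×0.0726)² = 0.00528
  a term: (2×0.0728)² = 0.0212
Total = 0.0510. Share from d = 0.00267/0.0510 = 0.0524.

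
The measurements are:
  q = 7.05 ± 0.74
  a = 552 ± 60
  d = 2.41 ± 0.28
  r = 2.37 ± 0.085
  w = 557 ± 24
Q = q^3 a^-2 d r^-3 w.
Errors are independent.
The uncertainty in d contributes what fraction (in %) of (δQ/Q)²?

(δQ/Q)² = (3·δq/q)² + (-2·δa/a)² + (1·δd/d)² + (-3·δr/r)² + (1·δw/w)²
  q term: (3×0.105)² = 0.0992
  a term: (-2×0.109)² = 0.0473
  d term: (1×0.116)² = 0.0135
  r term: (-3×0.0359)² = 0.0116
  w term: (1×0.0431)² = 0.00186
Total = 0.173. Share from d = 0.0135/0.173 = 0.0779.

7.79%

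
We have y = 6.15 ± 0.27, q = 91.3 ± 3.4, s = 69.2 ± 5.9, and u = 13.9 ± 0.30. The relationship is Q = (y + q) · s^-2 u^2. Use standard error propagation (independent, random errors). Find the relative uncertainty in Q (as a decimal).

Let w = y + q = 97.5. δw = √(δy² + δq²) = √(0.0729 + 11.6) = 3.41, so δw/w = 0.0350.
Q is then a monomial in w, s, u:
δQ/Q = √((δw/w)² + (-2·δs/s)² + (2·δu/u)²) = √(0.00122 + 0.0291 + 0.00186) = 0.179

0.179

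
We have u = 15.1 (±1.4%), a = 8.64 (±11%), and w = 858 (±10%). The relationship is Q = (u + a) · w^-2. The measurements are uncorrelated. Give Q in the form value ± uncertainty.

Let h = u + a = 23.7. δh = √(δu² + δa²) = √(0.0447 + 0.903) = 0.974, so δh/h = 0.0410.
Q is then a monomial in h, w:
δQ/Q = √((δh/h)² + (-2·δw/w)²) = √(0.00168 + 0.0400) = 0.204
Q = 3.22e-05, so δQ = 0.204 × 3.22e-05 = 6.58e-06.

(3.22 ± 0.658) × 10^-5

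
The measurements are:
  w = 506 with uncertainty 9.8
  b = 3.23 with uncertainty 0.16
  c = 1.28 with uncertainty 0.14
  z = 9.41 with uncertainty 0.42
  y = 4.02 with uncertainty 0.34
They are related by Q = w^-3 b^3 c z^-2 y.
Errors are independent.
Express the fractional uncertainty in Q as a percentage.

22.9%

Each factor contributes (exponent × relative error)² to (δQ/Q)²:
  (-3·δw/w)² = (-3×0.0194)² = 0.00338;  (3·δb/b)² = (3×0.0495)² = 0.0221;  (1·δc/c)² = (1×0.109)² = 0.0120;  (-2·δz/z)² = (-2×0.0446)² = 0.00797;  (1·δy/y)² = (1×0.0846)² = 0.00715
δQ/Q = √(0.0525) = 0.229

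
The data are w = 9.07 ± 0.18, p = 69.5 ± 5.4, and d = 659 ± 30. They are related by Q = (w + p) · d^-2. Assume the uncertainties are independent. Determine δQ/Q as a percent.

Let u = w + p = 78.6. δu = √(δw² + δp²) = √(0.0324 + 29.2) = 5.40, so δu/u = 0.0688.
Q is then a monomial in u, d:
δQ/Q = √((δu/u)² + (-2·δd/d)²) = √(0.00473 + 0.00829) = 0.114

11.4%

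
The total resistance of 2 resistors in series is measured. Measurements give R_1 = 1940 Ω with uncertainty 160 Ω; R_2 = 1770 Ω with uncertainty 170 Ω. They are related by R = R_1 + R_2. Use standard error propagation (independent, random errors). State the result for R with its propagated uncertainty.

For a sum/difference, combine absolute errors in quadrature:
  (δR_1)² = 25600;  (δR_2)² = 28900
δR = √(54500) = 233 Ω
R = 3710 Ω.

3710 ± 233 Ω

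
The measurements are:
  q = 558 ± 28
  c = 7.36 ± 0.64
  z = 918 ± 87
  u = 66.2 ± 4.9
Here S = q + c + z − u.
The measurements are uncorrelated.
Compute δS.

91.5

For a sum/difference, combine absolute errors in quadrature:
  (δq)² = 784;  (δc)² = 0.410;  (δz)² = 7570;  (δu)² = 24.0
δS = √(8380) = 91.5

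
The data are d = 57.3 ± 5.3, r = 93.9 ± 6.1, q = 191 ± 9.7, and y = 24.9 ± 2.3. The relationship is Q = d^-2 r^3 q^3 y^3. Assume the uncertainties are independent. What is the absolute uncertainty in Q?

For a monomial Q ∝ d^-2, r^3, q^3, y^3, fractional errors add in quadrature:
  (-2·δd/d)² = (-2×0.0925)² = 0.0342;  (3·δr/r)² = (3×0.0650)² = 0.0380;  (3·δq/q)² = (3×0.0508)² = 0.0232;  (3·δy/y)² = (3×0.0924)² = 0.0768
δQ/Q = √(0.172) = 0.415
Q = 2.71e+13, so δQ = 0.415 × 2.71e+13 = 1.13e+13.

1.13e+13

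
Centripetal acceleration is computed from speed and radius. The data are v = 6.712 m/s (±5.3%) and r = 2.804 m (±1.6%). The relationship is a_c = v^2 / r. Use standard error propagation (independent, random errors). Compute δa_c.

1.72 m/s^2

Relative error in a monomial: (δa_c/a_c)² = Σ (nᵢ · δxᵢ/xᵢ)².
  (2·δv/v)² = (2×0.0530)² = 0.0112;  (-1·δr/r)² = (-1×0.0160)² = 0.000256
δa_c/a_c = √(0.0115) = 0.107
a_c = 16.07 m/s^2, so δa_c = 0.107 × 16.07 = 1.72 m/s^2.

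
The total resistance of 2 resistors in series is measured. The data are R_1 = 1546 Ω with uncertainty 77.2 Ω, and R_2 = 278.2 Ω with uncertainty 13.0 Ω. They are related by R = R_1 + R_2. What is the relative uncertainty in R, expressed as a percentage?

4.29%

Absolute uncertainties add in quadrature for a linear combination:
  (δR_1)² = 5960;  (δR_2)² = 169
δR = √(6130) = 78.3 Ω
R = 1824 Ω, so δR/R = 78.3/1824 = 0.0429.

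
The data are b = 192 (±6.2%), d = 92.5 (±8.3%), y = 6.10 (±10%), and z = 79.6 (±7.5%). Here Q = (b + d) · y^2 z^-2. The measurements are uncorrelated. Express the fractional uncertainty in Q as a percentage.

25.5%

Let u = b + d = 284. δu = √(δb² + δd²) = √(142 + 58.9) = 14.2, so δu/u = 0.0498.
Q is then a monomial in u, y, z:
δQ/Q = √((δu/u)² + (2·δy/y)² + (-2·δz/z)²) = √(0.00248 + 0.0400 + 0.0225) = 0.255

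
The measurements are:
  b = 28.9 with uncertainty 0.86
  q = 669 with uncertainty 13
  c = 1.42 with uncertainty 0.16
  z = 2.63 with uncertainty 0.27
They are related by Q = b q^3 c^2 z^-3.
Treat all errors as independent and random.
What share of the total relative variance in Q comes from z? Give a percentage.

(δQ/Q)² = (1·δb/b)² + (3·δq/q)² + (2·δc/c)² + (-3·δz/z)²
  b term: (1×0.0298)² = 0.000886
  q term: (3×0.0194)² = 0.00340
  c term: (2×0.113)² = 0.0508
  z term: (-3×0.103)² = 0.0949
Total = 0.150. Share from z = 0.0949/0.150 = 0.633.

63.3%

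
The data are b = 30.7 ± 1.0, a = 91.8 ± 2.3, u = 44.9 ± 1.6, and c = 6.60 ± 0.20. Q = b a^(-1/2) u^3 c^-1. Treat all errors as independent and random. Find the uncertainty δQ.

5120

Products/powers → add relative errors in quadrature, weighted by exponent:
  (1·δb/b)² = (1×0.0326)² = 0.00106;  (−½·δa/a)² = (-0.5×0.0251)² = 0.000157;  (3·δu/u)² = (3×0.0356)² = 0.0114;  (-1·δc/c)² = (-1×0.0303)² = 0.000918
δQ/Q = √(0.0136) = 0.116
Q = 43900, so δQ = 0.116 × 43900 = 5120.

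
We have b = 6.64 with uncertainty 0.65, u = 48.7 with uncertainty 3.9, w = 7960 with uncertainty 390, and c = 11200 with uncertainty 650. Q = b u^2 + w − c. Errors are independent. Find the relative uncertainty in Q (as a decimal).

0.244

Let p = b·u^2 = 15700. δp/p = √((1·δb/b)² + (2·δu/u)²) = √(0.00958 + 0.0257) = 0.188, so δp = 2960.
Q = p + w − c: δQ = √(δp² + δw² + δc²) = √(8.74e+06 + 1.52e+05 + 4.22e+05) = 3050
Q = 12500, so δQ/Q = 3050/12500 = 0.244.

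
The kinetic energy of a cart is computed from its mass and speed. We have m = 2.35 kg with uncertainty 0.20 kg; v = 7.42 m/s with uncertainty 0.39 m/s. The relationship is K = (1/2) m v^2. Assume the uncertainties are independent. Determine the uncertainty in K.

8.75 J

Relative error in a monomial: (δK/K)² = Σ (nᵢ · δxᵢ/xᵢ)².
  (1·δm/m)² = (1×0.0851)² = 0.00724;  (2·δv/v)² = (2×0.0526)² = 0.0111
δK/K = √(0.0183) = 0.135
K = 64.7 J, so δK = 0.135 × 64.7 = 8.75 J.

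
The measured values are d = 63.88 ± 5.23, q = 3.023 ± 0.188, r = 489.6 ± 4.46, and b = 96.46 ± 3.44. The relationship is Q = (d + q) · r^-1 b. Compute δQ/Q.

Let u = d + q = 66.90. δu = √(δd² + δq²) = √(27.4 + 0.0353) = 5.23, so δu/u = 0.0782.
Q is then a monomial in u, r, b:
δQ/Q = √((δu/u)² + (-1·δr/r)² + (1·δb/b)²) = √(0.00612 + 8.3e-05 + 0.00127) = 0.0865

0.0865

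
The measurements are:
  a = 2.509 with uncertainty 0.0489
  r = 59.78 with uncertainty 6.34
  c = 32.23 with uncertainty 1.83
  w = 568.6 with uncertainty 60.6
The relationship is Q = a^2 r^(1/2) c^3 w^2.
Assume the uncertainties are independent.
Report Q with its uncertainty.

(5.268 ± 1.48) × 10^11

Since Q is a product/quotient, work with relative uncertainties:
  (2·δa/a)² = (2×0.0195)² = 0.00152;  (½·δr/r)² = (0.5×0.106)² = 0.00281;  (3·δc/c)² = (3×0.0568)² = 0.0290;  (2·δw/w)² = (2×0.107)² = 0.0454
δQ/Q = √(0.0788) = 0.281
Q = 5.268e+11, so δQ = 0.281 × 5.268e+11 = 1.48e+11.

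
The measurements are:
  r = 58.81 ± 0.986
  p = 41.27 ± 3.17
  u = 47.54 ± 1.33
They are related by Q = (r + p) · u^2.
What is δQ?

14700

Let w = r + p = 100.1. δw = √(δr² + δp²) = √(0.972 + 10.0) = 3.32, so δw/w = 0.0332.
Q is then a monomial in w, u:
δQ/Q = √((δw/w)² + (2·δu/u)²) = √(0.00110 + 0.00313) = 0.0650
Q = 226200, so δQ = 0.0650 × 226200 = 14700.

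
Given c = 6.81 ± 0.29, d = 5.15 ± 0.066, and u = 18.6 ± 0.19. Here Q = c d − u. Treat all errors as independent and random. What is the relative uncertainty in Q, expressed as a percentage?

9.54%

Let p = c·d = 35.1. δp/p = √((1·δc/c)² + (1·δd/d)²) = √(0.00181 + 0.000164) = 0.0445, so δp = 1.56.
Q = p − u: δQ = √(δp² + δu²) = √(2.43 + 0.0361) = 1.57
Q = 16.5, so δQ/Q = 1.57/16.5 = 0.0954.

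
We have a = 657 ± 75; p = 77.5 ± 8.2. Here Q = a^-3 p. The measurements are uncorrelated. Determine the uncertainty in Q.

Products/powers → add relative errors in quadrature, weighted by exponent:
  (-3·δa/a)² = (-3×0.114)² = 0.117;  (1·δp/p)² = (1×0.106)² = 0.0112
δQ/Q = √(0.128) = 0.358
Q = 2.73e-07, so δQ = 0.358 × 2.73e-07 = 9.8e-08.

9.8e-08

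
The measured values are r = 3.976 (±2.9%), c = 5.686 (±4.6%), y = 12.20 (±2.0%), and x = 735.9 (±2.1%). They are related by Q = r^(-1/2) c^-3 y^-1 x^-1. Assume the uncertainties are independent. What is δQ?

4.31e-08

Relative error in a monomial: (δQ/Q)² = Σ (nᵢ · δxᵢ/xᵢ)².
  (−½·δr/r)² = (-0.5×0.0290)² = 0.000210;  (-3·δc/c)² = (-3×0.0460)² = 0.0190;  (-1·δy/y)² = (-1×0.0200)² = 0.000400;  (-1·δx/x)² = (-1×0.0210)² = 0.000441
δQ/Q = √(0.0201) = 0.142
Q = 3.039e-07, so δQ = 0.142 × 3.039e-07 = 4.31e-08.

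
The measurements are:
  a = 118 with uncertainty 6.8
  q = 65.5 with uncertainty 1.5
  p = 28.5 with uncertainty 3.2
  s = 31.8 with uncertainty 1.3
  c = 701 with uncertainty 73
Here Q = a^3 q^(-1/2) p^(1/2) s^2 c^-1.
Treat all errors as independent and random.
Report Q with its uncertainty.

(1.56 ± 0.352) × 10^6

Since Q is a product/quotient, work with relative uncertainties:
  (3·δa/a)² = (3×0.0576)² = 0.0299;  (−½·δq/q)² = (-0.5×0.0229)² = 0.000131;  (½·δp/p)² = (0.5×0.112)² = 0.00315;  (2·δs/s)² = (2×0.0409)² = 0.00668;  (-1·δc/c)² = (-1×0.104)² = 0.0108
δQ/Q = √(0.0507) = 0.225
Q = 1.56e+06, so δQ = 0.225 × 1.56e+06 = 3.52e+05.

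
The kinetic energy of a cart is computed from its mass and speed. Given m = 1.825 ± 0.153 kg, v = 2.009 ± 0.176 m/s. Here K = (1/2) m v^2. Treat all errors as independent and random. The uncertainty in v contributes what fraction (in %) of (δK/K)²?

81.4%

(δK/K)² = (1·δm/m)² + (2·δv/v)²
  m term: (1×0.0838)² = 0.00703
  v term: (2×0.0876)² = 0.0307
Total = 0.0377. Share from v = 0.0307/0.0377 = 0.814.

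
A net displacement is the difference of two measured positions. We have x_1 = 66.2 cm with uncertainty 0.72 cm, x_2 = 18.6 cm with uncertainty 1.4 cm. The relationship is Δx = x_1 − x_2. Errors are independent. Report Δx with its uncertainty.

Δx is a linear combination, so absolute uncertainties add in quadrature:
  (δx_1)² = 0.518;  (δx_2)² = 1.96
δΔx = √(2.48) = 1.57 cm
Δx = 47.6 cm.

47.6 ± 1.57 cm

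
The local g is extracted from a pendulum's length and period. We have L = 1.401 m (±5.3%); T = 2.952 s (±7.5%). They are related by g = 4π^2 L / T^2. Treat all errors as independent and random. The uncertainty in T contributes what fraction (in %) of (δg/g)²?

(δg/g)² = (1·δL/L)² + (-2·δT/T)²
  L term: (1×0.0530)² = 0.00281
  T term: (-2×0.0750)² = 0.0225
Total = 0.0253. Share from T = 0.0225/0.0253 = 0.889.

88.9%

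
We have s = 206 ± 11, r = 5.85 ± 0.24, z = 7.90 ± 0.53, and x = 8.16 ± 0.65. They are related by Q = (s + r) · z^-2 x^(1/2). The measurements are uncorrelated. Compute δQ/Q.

Let u = s + r = 212. δu = √(δs² + δr²) = √(121 + 0.0576) = 11.0, so δu/u = 0.0519.
Q is then a monomial in u, z, x:
δQ/Q = √((δu/u)² + (-2·δz/z)² + (½·δx/x)²) = √(0.00270 + 0.0180 + 0.00159) = 0.149

0.149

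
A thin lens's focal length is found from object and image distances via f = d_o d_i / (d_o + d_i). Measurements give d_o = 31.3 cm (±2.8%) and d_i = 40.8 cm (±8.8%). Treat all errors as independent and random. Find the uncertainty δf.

0.733 cm

∂f/∂d_o = (d_i/(d_o+d_i))² = 0.320;  ∂f/∂d_i = (d_o/(d_o+d_i))² = 0.188
δf = √((∂f/∂d_o · δd_o)² + (∂f/∂d_i · δd_i)²) = √(0.0788 + 0.458) = 0.733 cm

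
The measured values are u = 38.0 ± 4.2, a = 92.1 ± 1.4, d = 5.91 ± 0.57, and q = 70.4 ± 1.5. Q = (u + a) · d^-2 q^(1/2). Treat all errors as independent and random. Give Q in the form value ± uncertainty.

31.3 ± 6.13

Let w = u + a = 130. δw = √(δu² + δa²) = √(17.6 + 1.96) = 4.43, so δw/w = 0.0340.
Q is then a monomial in w, d, q:
δQ/Q = √((δw/w)² + (-2·δd/d)² + (½·δq/q)²) = √(0.00116 + 0.0372 + 0.000113) = 0.196
Q = 31.3, so δQ = 0.196 × 31.3 = 6.13.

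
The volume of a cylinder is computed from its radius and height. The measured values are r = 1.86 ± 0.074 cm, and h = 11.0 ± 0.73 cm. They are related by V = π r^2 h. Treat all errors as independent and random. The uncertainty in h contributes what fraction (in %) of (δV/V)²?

41.0%

(δV/V)² = (2·δr/r)² + (1·δh/h)²
  r term: (2×0.0398)² = 0.00633
  h term: (1×0.0664)² = 0.00440
Total = 0.0107. Share from h = 0.00440/0.0107 = 0.410.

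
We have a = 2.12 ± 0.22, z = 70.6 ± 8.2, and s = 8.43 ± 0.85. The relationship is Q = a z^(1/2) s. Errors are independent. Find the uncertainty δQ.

Each factor contributes (exponent × relative error)² to (δQ/Q)²:
  (1·δa/a)² = (1×0.104)² = 0.0108;  (½·δz/z)² = (0.5×0.116)² = 0.00337;  (1·δs/s)² = (1×0.101)² = 0.0102
δQ/Q = √(0.0243) = 0.156
Q = 150, so δQ = 0.156 × 150 = 23.4.

23.4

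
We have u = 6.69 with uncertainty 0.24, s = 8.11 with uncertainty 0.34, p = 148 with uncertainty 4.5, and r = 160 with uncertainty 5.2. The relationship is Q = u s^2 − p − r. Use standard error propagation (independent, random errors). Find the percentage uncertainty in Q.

30.8%

Let w = u·s^2 = 440. δw/w = √((1·δu/u)² + (2·δs/s)²) = √(0.00129 + 0.00703) = 0.0912, so δw = 40.1.
Q = w − p − r: δQ = √(δw² + δp² + δr²) = √(1610 + 20.2 + 27.0) = 40.7
Q = 132, so δQ/Q = 40.7/132 = 0.308.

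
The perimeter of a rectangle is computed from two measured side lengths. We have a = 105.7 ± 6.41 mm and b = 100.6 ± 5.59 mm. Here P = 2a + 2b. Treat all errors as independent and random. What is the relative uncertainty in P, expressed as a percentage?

4.12%

Absolute uncertainties add in quadrature for a linear combination:
  (2·δa)² = 164;  (2·δb)² = 125
δP = √(289) = 17.0 mm
P = 412.6 mm, so δP/P = 17.0/412.6 = 0.0412.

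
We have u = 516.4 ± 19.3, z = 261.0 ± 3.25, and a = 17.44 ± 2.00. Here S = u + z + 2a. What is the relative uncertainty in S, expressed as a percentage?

For a sum/difference, combine absolute errors in quadrature:
  (δu)² = 372;  (δz)² = 10.6;  (2·δa)² = 16.0
δS = √(399) = 20.0
S = 812.3, so δS/S = 20.0/812.3 = 0.0246.

2.46%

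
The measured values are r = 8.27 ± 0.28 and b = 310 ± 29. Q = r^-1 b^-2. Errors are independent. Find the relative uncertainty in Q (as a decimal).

0.190

Products/powers → add relative errors in quadrature, weighted by exponent:
  (-1·δr/r)² = (-1×0.0339)² = 0.00115;  (-2·δb/b)² = (-2×0.0935)² = 0.0350
δQ/Q = √(0.0362) = 0.190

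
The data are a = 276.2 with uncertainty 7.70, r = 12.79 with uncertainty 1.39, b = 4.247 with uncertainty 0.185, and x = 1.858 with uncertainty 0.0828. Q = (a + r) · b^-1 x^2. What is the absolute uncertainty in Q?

24.2

Let u = a + r = 289.0. δu = √(δa² + δr²) = √(59.3 + 1.93) = 7.82, so δu/u = 0.0271.
Q is then a monomial in u, b, x:
δQ/Q = √((δu/u)² + (-1·δb/b)² + (2·δx/x)²) = √(0.000733 + 0.00190 + 0.00794) = 0.103
Q = 234.9, so δQ = 0.103 × 234.9 = 24.2.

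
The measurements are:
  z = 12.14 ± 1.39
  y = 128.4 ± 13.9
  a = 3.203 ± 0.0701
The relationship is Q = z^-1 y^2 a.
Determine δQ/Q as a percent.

For a monomial Q ∝ z^-1, y^2, a, fractional errors add in quadrature:
  (-1·δz/z)² = (-1×0.114)² = 0.0131;  (2·δy/y)² = (2×0.108)² = 0.0469;  (1·δa/a)² = (1×0.0219)² = 0.000479
δQ/Q = √(0.0605) = 0.246

24.6%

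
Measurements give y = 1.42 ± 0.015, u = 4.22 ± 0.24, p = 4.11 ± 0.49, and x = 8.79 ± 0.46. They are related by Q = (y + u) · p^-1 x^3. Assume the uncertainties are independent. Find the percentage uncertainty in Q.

20.2%

Let w = y + u = 5.64. δw = √(δy² + δu²) = √(0.000225 + 0.0576) = 0.240, so δw/w = 0.0426.
Q is then a monomial in w, p, x:
δQ/Q = √((δw/w)² + (-1·δp/p)² + (3·δx/x)²) = √(0.00182 + 0.0142 + 0.0246) = 0.202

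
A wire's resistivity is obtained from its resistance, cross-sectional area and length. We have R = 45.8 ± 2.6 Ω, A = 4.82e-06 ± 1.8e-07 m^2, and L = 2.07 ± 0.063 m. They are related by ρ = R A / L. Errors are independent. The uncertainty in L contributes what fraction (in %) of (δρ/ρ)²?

16.7%

(δρ/ρ)² = (1·δR/R)² + (1·δA/A)² + (-1·δL/L)²
  R term: (1×0.0568)² = 0.00322
  A term: (1×0.0373)² = 0.00139
  L term: (-1×0.0304)² = 0.000926
Total = 0.00554. Share from L = 0.000926/0.00554 = 0.167.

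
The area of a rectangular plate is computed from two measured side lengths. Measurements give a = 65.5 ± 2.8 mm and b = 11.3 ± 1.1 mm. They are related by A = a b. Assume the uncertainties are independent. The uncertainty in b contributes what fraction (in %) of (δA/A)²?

(δA/A)² = (1·δa/a)² + (1·δb/b)²
  a term: (1×0.0427)² = 0.00183
  b term: (1×0.0973)² = 0.00948
Total = 0.0113. Share from b = 0.00948/0.0113 = 0.838.

83.8%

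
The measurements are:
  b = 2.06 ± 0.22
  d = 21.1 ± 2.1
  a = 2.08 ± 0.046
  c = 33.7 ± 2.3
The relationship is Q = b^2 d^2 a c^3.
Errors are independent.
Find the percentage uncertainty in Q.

Q is a product of powers, so relative uncertainties combine in quadrature:
  (2·δb/b)² = (2×0.107)² = 0.0456;  (2·δd/d)² = (2×0.0995)² = 0.0396;  (1·δa/a)² = (1×0.0221)² = 0.000489;  (3·δc/c)² = (3×0.0682)² = 0.0419
δQ/Q = √(0.128) = 0.357

35.7%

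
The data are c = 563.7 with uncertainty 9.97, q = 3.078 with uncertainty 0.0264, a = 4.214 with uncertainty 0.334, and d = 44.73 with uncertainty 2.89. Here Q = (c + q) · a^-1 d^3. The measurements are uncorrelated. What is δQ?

Let u = c + q = 566.8. δu = √(δc² + δq²) = √(99.4 + 0.000697) = 9.97, so δu/u = 0.0176.
Q is then a monomial in u, a, d:
δQ/Q = √((δu/u)² + (-1·δa/a)² + (3·δd/d)²) = √(0.000309 + 0.00628 + 0.0376) = 0.210
Q = 1.204e+07, so δQ = 0.210 × 1.204e+07 = 2.53e+06.

2.53e+06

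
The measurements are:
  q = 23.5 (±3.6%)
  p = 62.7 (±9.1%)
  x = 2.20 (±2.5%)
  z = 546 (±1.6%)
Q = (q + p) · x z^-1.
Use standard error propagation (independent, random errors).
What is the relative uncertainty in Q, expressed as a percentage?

7.32%

Let u = q + p = 86.2. δu = √(δq² + δp²) = √(0.716 + 32.6) = 5.77, so δu/u = 0.0669.
Q is then a monomial in u, x, z:
δQ/Q = √((δu/u)² + (1·δx/x)² + (-1·δz/z)²) = √(0.00448 + 0.000625 + 0.000256) = 0.0732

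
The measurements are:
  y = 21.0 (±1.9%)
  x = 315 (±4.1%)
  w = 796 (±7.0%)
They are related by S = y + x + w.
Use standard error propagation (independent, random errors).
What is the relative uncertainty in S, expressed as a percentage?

5.05%

For a sum/difference, combine absolute errors in quadrature:
  (δy)² = 0.159;  (δx)² = 167;  (δw)² = 3100
δS = √(3270) = 57.2
S = 1130, so δS/S = 57.2/1130 = 0.0505.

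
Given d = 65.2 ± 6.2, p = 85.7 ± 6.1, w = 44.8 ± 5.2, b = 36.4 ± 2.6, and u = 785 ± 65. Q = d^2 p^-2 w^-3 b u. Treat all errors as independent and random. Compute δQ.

0.0801

Relative error in a monomial: (δQ/Q)² = Σ (nᵢ · δxᵢ/xᵢ)².
  (2·δd/d)² = (2×0.0951)² = 0.0362;  (-2·δp/p)² = (-2×0.0712)² = 0.0203;  (-3·δw/w)² = (-3×0.116)² = 0.121;  (1·δb/b)² = (1×0.0714)² = 0.00510;  (1·δu/u)² = (1×0.0828)² = 0.00686
δQ/Q = √(0.190) = 0.435
Q = 0.184, so δQ = 0.435 × 0.184 = 0.0801.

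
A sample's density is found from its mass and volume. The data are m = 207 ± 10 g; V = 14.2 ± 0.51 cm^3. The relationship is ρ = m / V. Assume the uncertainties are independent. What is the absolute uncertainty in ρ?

0.878 g/cm^3

ρ is a product of powers, so relative uncertainties combine in quadrature:
  (1·δm/m)² = (1×0.0483)² = 0.00233;  (-1·δV/V)² = (-1×0.0359)² = 0.00129
δρ/ρ = √(0.00362) = 0.0602
ρ = 14.6 g/cm^3, so δρ = 0.0602 × 14.6 = 0.878 g/cm^3.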